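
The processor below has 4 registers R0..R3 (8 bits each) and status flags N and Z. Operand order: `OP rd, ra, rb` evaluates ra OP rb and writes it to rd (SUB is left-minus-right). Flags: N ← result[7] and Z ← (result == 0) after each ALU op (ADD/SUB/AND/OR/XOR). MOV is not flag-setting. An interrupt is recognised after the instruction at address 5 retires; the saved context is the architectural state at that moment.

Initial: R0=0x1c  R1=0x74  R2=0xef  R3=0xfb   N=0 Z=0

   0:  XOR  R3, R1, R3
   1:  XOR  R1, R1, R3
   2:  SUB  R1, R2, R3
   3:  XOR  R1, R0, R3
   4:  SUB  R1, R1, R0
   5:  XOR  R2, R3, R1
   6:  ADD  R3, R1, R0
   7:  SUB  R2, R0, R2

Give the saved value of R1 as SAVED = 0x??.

after  0: R0=0x1c R1=0x74 R2=0xef R3=0x8f  N=1 Z=0
after  1: R0=0x1c R1=0xfb R2=0xef R3=0x8f  N=1 Z=0
after  2: R0=0x1c R1=0x60 R2=0xef R3=0x8f  N=0 Z=0
after  3: R0=0x1c R1=0x93 R2=0xef R3=0x8f  N=1 Z=0
after  4: R0=0x1c R1=0x77 R2=0xef R3=0x8f  N=0 Z=0
after  5: R0=0x1c R1=0x77 R2=0xf8 R3=0x8f  N=1 Z=0
-- IRQ taken; context saved, return-PC = 6 --

SAVED = 0x77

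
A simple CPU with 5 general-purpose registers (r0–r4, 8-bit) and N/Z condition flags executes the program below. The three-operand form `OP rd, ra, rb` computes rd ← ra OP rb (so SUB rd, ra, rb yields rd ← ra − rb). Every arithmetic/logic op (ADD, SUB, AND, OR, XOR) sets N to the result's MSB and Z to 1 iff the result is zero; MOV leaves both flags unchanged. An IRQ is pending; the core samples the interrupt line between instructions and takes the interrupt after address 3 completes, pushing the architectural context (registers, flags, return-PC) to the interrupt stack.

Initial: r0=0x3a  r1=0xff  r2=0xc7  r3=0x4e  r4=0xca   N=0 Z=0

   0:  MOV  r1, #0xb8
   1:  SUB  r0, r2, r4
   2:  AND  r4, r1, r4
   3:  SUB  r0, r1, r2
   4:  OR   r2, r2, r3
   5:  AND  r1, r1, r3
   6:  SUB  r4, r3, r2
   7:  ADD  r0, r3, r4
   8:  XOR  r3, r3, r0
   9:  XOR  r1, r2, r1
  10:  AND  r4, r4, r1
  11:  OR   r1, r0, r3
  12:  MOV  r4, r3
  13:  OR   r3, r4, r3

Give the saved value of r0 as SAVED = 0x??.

after  0: r0=0x3a r1=0xb8 r2=0xc7 r3=0x4e r4=0xca  N=0 Z=0
after  1: r0=0xfd r1=0xb8 r2=0xc7 r3=0x4e r4=0xca  N=1 Z=0
after  2: r0=0xfd r1=0xb8 r2=0xc7 r3=0x4e r4=0x88  N=1 Z=0
after  3: r0=0xf1 r1=0xb8 r2=0xc7 r3=0x4e r4=0x88  N=1 Z=0
-- IRQ taken; context saved, return-PC = 4 --

SAVED = 0xf1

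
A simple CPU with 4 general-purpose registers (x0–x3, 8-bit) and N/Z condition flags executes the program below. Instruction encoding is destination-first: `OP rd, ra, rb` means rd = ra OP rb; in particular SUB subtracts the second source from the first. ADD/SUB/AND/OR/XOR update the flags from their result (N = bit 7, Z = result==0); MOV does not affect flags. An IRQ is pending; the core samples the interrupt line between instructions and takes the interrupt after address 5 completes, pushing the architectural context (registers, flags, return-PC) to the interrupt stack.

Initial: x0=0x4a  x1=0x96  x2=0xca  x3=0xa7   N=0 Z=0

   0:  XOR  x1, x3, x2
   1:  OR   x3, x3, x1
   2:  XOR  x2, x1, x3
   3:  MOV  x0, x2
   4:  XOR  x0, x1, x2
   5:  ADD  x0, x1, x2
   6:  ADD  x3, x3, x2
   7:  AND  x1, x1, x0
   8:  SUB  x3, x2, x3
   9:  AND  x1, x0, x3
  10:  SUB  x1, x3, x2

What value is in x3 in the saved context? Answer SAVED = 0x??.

after  0: x0=0x4a x1=0x6d x2=0xca x3=0xa7  N=0 Z=0
after  1: x0=0x4a x1=0x6d x2=0xca x3=0xef  N=1 Z=0
after  2: x0=0x4a x1=0x6d x2=0x82 x3=0xef  N=1 Z=0
after  3: x0=0x82 x1=0x6d x2=0x82 x3=0xef  N=1 Z=0
after  4: x0=0xef x1=0x6d x2=0x82 x3=0xef  N=1 Z=0
after  5: x0=0xef x1=0x6d x2=0x82 x3=0xef  N=1 Z=0
-- IRQ taken; context saved, return-PC = 6 --

SAVED = 0xef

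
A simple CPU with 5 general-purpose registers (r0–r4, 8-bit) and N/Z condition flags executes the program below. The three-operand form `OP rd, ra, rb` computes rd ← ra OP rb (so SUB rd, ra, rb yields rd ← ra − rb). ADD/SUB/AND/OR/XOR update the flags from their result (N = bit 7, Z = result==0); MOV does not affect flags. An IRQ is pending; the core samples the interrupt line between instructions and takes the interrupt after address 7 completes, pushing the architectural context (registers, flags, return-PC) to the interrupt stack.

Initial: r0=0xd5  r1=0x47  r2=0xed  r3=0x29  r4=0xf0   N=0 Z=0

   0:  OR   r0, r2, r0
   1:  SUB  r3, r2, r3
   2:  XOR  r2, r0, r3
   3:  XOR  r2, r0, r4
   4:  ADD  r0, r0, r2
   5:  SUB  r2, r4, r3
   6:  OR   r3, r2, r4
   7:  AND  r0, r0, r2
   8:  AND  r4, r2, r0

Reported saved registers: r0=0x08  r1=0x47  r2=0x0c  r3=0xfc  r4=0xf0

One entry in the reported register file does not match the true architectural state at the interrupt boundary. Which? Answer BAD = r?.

BAD = r2

after  0: r0=0xfd r1=0x47 r2=0xed r3=0x29 r4=0xf0  N=1 Z=0
after  1: r0=0xfd r1=0x47 r2=0xed r3=0xc4 r4=0xf0  N=1 Z=0
after  2: r0=0xfd r1=0x47 r2=0x39 r3=0xc4 r4=0xf0  N=0 Z=0
after  3: r0=0xfd r1=0x47 r2=0x0d r3=0xc4 r4=0xf0  N=0 Z=0
after  4: r0=0x0a r1=0x47 r2=0x0d r3=0xc4 r4=0xf0  N=0 Z=0
after  5: r0=0x0a r1=0x47 r2=0x2c r3=0xc4 r4=0xf0  N=0 Z=0
after  6: r0=0x0a r1=0x47 r2=0x2c r3=0xfc r4=0xf0  N=1 Z=0
after  7: r0=0x08 r1=0x47 r2=0x2c r3=0xfc r4=0xf0  N=0 Z=0
-- IRQ taken; context saved, return-PC = 8 --
mismatch: r2: reported 0x0c vs actual 0x2c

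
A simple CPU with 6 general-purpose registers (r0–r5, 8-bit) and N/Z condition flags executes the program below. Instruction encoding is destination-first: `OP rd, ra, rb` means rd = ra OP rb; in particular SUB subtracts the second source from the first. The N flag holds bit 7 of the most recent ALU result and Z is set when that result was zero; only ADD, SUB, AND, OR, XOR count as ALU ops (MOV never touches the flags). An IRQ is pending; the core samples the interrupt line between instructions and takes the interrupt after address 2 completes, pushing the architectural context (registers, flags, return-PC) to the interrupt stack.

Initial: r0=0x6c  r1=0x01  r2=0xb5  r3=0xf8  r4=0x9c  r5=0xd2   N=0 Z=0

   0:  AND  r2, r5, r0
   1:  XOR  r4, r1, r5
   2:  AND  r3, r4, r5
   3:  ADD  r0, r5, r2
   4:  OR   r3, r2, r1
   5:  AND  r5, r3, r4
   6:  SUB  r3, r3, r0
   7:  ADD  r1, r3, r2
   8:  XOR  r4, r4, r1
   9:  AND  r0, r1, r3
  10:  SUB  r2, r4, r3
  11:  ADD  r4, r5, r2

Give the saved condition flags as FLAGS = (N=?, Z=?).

after  0: r0=0x6c r1=0x01 r2=0x40 r3=0xf8 r4=0x9c r5=0xd2  N=0 Z=0
after  1: r0=0x6c r1=0x01 r2=0x40 r3=0xf8 r4=0xd3 r5=0xd2  N=1 Z=0
after  2: r0=0x6c r1=0x01 r2=0x40 r3=0xd2 r4=0xd3 r5=0xd2  N=1 Z=0
-- IRQ taken; context saved, return-PC = 3 --

FLAGS = (N=1, Z=0)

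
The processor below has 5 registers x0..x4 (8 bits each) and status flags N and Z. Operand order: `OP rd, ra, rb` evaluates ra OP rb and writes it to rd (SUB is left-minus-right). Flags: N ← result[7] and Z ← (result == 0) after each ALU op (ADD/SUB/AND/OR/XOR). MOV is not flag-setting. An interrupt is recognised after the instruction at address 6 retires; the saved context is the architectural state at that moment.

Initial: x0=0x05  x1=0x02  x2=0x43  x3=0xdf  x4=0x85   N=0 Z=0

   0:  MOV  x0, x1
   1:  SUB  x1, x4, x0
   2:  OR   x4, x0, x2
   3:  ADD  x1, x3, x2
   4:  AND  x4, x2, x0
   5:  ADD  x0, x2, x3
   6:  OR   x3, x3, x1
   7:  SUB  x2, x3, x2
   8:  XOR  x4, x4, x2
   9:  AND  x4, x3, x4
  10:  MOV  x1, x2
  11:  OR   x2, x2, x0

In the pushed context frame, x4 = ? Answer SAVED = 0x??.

SAVED = 0x02

after  0: x0=0x02 x1=0x02 x2=0x43 x3=0xdf x4=0x85  N=0 Z=0
after  1: x0=0x02 x1=0x83 x2=0x43 x3=0xdf x4=0x85  N=1 Z=0
after  2: x0=0x02 x1=0x83 x2=0x43 x3=0xdf x4=0x43  N=0 Z=0
after  3: x0=0x02 x1=0x22 x2=0x43 x3=0xdf x4=0x43  N=0 Z=0
after  4: x0=0x02 x1=0x22 x2=0x43 x3=0xdf x4=0x02  N=0 Z=0
after  5: x0=0x22 x1=0x22 x2=0x43 x3=0xdf x4=0x02  N=0 Z=0
after  6: x0=0x22 x1=0x22 x2=0x43 x3=0xff x4=0x02  N=1 Z=0
-- IRQ taken; context saved, return-PC = 7 --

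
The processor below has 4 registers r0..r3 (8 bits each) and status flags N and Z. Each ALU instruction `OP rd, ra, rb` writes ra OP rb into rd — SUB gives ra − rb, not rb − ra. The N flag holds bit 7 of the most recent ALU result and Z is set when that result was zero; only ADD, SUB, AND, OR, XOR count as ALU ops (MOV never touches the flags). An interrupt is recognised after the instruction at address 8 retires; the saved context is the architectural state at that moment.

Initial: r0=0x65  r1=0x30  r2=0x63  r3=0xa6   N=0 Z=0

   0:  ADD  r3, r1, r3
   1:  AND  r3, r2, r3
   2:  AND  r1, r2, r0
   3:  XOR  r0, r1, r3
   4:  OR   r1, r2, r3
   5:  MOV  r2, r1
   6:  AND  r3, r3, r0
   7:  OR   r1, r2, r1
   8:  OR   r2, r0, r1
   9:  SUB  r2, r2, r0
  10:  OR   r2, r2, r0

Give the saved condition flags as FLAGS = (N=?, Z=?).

FLAGS = (N=0, Z=0)

after  0: r0=0x65 r1=0x30 r2=0x63 r3=0xd6  N=1 Z=0
after  1: r0=0x65 r1=0x30 r2=0x63 r3=0x42  N=0 Z=0
after  2: r0=0x65 r1=0x61 r2=0x63 r3=0x42  N=0 Z=0
after  3: r0=0x23 r1=0x61 r2=0x63 r3=0x42  N=0 Z=0
after  4: r0=0x23 r1=0x63 r2=0x63 r3=0x42  N=0 Z=0
after  5: r0=0x23 r1=0x63 r2=0x63 r3=0x42  N=0 Z=0
after  6: r0=0x23 r1=0x63 r2=0x63 r3=0x02  N=0 Z=0
after  7: r0=0x23 r1=0x63 r2=0x63 r3=0x02  N=0 Z=0
after  8: r0=0x23 r1=0x63 r2=0x63 r3=0x02  N=0 Z=0
-- IRQ taken; context saved, return-PC = 9 --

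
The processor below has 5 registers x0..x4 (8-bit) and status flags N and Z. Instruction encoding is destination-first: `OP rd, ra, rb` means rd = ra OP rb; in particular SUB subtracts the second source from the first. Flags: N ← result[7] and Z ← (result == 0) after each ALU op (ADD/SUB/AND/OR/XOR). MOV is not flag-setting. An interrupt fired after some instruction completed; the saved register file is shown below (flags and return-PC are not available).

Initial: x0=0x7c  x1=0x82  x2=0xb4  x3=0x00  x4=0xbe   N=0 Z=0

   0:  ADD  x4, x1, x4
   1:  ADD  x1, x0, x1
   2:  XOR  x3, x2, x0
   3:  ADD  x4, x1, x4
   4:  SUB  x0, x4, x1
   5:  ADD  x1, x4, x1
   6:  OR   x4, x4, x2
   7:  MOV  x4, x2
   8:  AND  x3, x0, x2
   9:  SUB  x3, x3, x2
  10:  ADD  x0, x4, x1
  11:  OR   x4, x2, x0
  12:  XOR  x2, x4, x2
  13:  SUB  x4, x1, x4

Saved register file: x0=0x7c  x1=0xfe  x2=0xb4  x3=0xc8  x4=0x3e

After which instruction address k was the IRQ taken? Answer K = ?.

K = 3

after  0: x0=0x7c x1=0x82 x2=0xb4 x3=0x00 x4=0x40  N=0 Z=0
after  1: x0=0x7c x1=0xfe x2=0xb4 x3=0x00 x4=0x40  N=1 Z=0
after  2: x0=0x7c x1=0xfe x2=0xb4 x3=0xc8 x4=0x40  N=1 Z=0
after  3: x0=0x7c x1=0xfe x2=0xb4 x3=0xc8 x4=0x3e  N=0 Z=0
-- IRQ taken; context saved, return-PC = 4 --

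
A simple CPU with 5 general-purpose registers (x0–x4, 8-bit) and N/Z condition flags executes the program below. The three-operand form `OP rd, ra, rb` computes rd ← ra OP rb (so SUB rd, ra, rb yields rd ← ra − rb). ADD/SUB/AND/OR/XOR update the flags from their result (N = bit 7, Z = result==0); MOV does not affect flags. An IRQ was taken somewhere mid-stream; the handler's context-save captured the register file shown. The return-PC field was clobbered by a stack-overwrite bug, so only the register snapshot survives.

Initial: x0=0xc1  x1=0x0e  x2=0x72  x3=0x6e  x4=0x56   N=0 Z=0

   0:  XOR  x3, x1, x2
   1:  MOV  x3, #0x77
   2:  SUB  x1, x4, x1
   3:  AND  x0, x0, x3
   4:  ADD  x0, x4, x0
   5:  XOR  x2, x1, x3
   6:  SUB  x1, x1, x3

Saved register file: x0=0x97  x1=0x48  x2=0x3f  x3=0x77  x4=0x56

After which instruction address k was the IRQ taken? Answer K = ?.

after  0: x0=0xc1 x1=0x0e x2=0x72 x3=0x7c x4=0x56  N=0 Z=0
after  1: x0=0xc1 x1=0x0e x2=0x72 x3=0x77 x4=0x56  N=0 Z=0
after  2: x0=0xc1 x1=0x48 x2=0x72 x3=0x77 x4=0x56  N=0 Z=0
after  3: x0=0x41 x1=0x48 x2=0x72 x3=0x77 x4=0x56  N=0 Z=0
after  4: x0=0x97 x1=0x48 x2=0x72 x3=0x77 x4=0x56  N=1 Z=0
after  5: x0=0x97 x1=0x48 x2=0x3f x3=0x77 x4=0x56  N=0 Z=0
-- IRQ taken; context saved, return-PC = 6 --

K = 5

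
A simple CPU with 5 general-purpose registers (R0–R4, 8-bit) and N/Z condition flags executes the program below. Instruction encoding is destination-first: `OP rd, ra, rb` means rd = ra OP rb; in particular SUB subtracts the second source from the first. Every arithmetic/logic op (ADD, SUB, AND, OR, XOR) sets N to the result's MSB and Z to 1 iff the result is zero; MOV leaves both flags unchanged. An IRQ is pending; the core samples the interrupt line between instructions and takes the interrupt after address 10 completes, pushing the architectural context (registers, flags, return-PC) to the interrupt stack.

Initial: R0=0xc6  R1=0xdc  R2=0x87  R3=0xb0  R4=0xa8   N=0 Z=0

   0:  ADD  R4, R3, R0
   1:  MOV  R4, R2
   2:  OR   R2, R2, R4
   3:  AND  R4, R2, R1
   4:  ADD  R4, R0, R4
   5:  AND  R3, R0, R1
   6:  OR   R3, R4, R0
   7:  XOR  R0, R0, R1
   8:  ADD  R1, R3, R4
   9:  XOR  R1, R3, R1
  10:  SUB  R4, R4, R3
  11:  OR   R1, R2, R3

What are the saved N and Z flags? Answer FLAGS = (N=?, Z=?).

after  0: R0=0xc6 R1=0xdc R2=0x87 R3=0xb0 R4=0x76  N=0 Z=0
after  1: R0=0xc6 R1=0xdc R2=0x87 R3=0xb0 R4=0x87  N=0 Z=0
after  2: R0=0xc6 R1=0xdc R2=0x87 R3=0xb0 R4=0x87  N=1 Z=0
after  3: R0=0xc6 R1=0xdc R2=0x87 R3=0xb0 R4=0x84  N=1 Z=0
after  4: R0=0xc6 R1=0xdc R2=0x87 R3=0xb0 R4=0x4a  N=0 Z=0
after  5: R0=0xc6 R1=0xdc R2=0x87 R3=0xc4 R4=0x4a  N=1 Z=0
after  6: R0=0xc6 R1=0xdc R2=0x87 R3=0xce R4=0x4a  N=1 Z=0
after  7: R0=0x1a R1=0xdc R2=0x87 R3=0xce R4=0x4a  N=0 Z=0
after  8: R0=0x1a R1=0x18 R2=0x87 R3=0xce R4=0x4a  N=0 Z=0
after  9: R0=0x1a R1=0xd6 R2=0x87 R3=0xce R4=0x4a  N=1 Z=0
after 10: R0=0x1a R1=0xd6 R2=0x87 R3=0xce R4=0x7c  N=0 Z=0
-- IRQ taken; context saved, return-PC = 11 --

FLAGS = (N=0, Z=0)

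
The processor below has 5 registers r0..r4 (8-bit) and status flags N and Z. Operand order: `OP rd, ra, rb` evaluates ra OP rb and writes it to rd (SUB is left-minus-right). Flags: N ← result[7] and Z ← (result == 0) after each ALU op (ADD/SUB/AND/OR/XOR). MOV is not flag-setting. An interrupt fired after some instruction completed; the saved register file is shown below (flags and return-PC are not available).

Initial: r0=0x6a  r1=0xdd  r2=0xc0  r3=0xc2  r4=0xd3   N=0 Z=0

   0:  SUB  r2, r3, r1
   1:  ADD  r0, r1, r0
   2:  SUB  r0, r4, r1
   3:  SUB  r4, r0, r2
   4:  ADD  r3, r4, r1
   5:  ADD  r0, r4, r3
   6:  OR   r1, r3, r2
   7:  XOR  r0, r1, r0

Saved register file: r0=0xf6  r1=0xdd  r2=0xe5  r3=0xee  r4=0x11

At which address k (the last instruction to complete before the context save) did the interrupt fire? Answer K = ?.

after  0: r0=0x6a r1=0xdd r2=0xe5 r3=0xc2 r4=0xd3  N=1 Z=0
after  1: r0=0x47 r1=0xdd r2=0xe5 r3=0xc2 r4=0xd3  N=0 Z=0
after  2: r0=0xf6 r1=0xdd r2=0xe5 r3=0xc2 r4=0xd3  N=1 Z=0
after  3: r0=0xf6 r1=0xdd r2=0xe5 r3=0xc2 r4=0x11  N=0 Z=0
after  4: r0=0xf6 r1=0xdd r2=0xe5 r3=0xee r4=0x11  N=1 Z=0
-- IRQ taken; context saved, return-PC = 5 --

K = 4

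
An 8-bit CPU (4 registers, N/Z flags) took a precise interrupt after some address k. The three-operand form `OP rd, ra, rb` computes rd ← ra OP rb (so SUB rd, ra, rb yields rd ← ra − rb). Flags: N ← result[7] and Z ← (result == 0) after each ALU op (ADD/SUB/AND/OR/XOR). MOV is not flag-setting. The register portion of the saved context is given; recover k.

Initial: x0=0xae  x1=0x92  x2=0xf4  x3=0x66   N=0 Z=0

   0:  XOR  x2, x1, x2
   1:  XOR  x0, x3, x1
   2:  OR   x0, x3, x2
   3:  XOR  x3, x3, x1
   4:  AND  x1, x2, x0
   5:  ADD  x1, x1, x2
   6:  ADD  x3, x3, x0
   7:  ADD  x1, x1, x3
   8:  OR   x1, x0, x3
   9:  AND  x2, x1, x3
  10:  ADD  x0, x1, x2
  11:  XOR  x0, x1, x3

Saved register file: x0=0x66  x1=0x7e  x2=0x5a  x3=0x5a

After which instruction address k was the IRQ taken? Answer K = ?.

K = 9

after  0: x0=0xae x1=0x92 x2=0x66 x3=0x66  N=0 Z=0
after  1: x0=0xf4 x1=0x92 x2=0x66 x3=0x66  N=1 Z=0
after  2: x0=0x66 x1=0x92 x2=0x66 x3=0x66  N=0 Z=0
after  3: x0=0x66 x1=0x92 x2=0x66 x3=0xf4  N=1 Z=0
after  4: x0=0x66 x1=0x66 x2=0x66 x3=0xf4  N=0 Z=0
after  5: x0=0x66 x1=0xcc x2=0x66 x3=0xf4  N=1 Z=0
after  6: x0=0x66 x1=0xcc x2=0x66 x3=0x5a  N=0 Z=0
after  7: x0=0x66 x1=0x26 x2=0x66 x3=0x5a  N=0 Z=0
after  8: x0=0x66 x1=0x7e x2=0x66 x3=0x5a  N=0 Z=0
after  9: x0=0x66 x1=0x7e x2=0x5a x3=0x5a  N=0 Z=0
-- IRQ taken; context saved, return-PC = 10 --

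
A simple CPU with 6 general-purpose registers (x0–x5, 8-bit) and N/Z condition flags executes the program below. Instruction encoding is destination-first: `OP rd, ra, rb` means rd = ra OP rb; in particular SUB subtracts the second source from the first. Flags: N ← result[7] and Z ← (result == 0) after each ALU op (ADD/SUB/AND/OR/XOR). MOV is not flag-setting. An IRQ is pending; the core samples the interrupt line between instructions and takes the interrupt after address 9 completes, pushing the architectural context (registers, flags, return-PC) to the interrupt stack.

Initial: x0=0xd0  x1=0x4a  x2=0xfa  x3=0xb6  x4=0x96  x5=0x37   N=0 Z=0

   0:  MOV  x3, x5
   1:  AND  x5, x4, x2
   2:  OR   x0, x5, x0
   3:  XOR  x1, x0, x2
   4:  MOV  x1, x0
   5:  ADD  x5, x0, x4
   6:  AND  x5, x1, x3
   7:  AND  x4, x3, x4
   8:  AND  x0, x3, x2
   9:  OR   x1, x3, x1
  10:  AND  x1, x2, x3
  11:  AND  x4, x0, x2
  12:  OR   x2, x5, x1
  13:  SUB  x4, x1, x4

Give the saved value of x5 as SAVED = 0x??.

SAVED = 0x12

after  0: x0=0xd0 x1=0x4a x2=0xfa x3=0x37 x4=0x96 x5=0x37  N=0 Z=0
after  1: x0=0xd0 x1=0x4a x2=0xfa x3=0x37 x4=0x96 x5=0x92  N=1 Z=0
after  2: x0=0xd2 x1=0x4a x2=0xfa x3=0x37 x4=0x96 x5=0x92  N=1 Z=0
after  3: x0=0xd2 x1=0x28 x2=0xfa x3=0x37 x4=0x96 x5=0x92  N=0 Z=0
after  4: x0=0xd2 x1=0xd2 x2=0xfa x3=0x37 x4=0x96 x5=0x92  N=0 Z=0
after  5: x0=0xd2 x1=0xd2 x2=0xfa x3=0x37 x4=0x96 x5=0x68  N=0 Z=0
after  6: x0=0xd2 x1=0xd2 x2=0xfa x3=0x37 x4=0x96 x5=0x12  N=0 Z=0
after  7: x0=0xd2 x1=0xd2 x2=0xfa x3=0x37 x4=0x16 x5=0x12  N=0 Z=0
after  8: x0=0x32 x1=0xd2 x2=0xfa x3=0x37 x4=0x16 x5=0x12  N=0 Z=0
after  9: x0=0x32 x1=0xf7 x2=0xfa x3=0x37 x4=0x16 x5=0x12  N=1 Z=0
-- IRQ taken; context saved, return-PC = 10 --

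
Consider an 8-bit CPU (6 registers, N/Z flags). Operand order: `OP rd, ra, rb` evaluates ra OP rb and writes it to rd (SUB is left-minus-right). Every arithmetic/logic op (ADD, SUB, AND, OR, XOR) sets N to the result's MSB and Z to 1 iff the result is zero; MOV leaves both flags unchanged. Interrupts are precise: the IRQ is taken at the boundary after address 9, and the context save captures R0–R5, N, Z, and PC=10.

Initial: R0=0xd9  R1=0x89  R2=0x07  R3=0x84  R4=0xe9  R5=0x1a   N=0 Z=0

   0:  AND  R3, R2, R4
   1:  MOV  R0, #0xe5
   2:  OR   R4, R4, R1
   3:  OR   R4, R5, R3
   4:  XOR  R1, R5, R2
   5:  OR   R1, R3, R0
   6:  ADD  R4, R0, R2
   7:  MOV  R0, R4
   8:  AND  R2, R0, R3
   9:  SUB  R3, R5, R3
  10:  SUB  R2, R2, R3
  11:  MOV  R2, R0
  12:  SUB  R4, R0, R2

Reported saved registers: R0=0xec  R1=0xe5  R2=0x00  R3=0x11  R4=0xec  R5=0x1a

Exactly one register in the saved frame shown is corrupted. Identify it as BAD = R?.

after  0: R0=0xd9 R1=0x89 R2=0x07 R3=0x01 R4=0xe9 R5=0x1a  N=0 Z=0
after  1: R0=0xe5 R1=0x89 R2=0x07 R3=0x01 R4=0xe9 R5=0x1a  N=0 Z=0
after  2: R0=0xe5 R1=0x89 R2=0x07 R3=0x01 R4=0xe9 R5=0x1a  N=1 Z=0
after  3: R0=0xe5 R1=0x89 R2=0x07 R3=0x01 R4=0x1b R5=0x1a  N=0 Z=0
after  4: R0=0xe5 R1=0x1d R2=0x07 R3=0x01 R4=0x1b R5=0x1a  N=0 Z=0
after  5: R0=0xe5 R1=0xe5 R2=0x07 R3=0x01 R4=0x1b R5=0x1a  N=1 Z=0
after  6: R0=0xe5 R1=0xe5 R2=0x07 R3=0x01 R4=0xec R5=0x1a  N=1 Z=0
after  7: R0=0xec R1=0xe5 R2=0x07 R3=0x01 R4=0xec R5=0x1a  N=1 Z=0
after  8: R0=0xec R1=0xe5 R2=0x00 R3=0x01 R4=0xec R5=0x1a  N=0 Z=1
after  9: R0=0xec R1=0xe5 R2=0x00 R3=0x19 R4=0xec R5=0x1a  N=0 Z=0
-- IRQ taken; context saved, return-PC = 10 --
mismatch: R3: reported 0x11 vs actual 0x19

BAD = R3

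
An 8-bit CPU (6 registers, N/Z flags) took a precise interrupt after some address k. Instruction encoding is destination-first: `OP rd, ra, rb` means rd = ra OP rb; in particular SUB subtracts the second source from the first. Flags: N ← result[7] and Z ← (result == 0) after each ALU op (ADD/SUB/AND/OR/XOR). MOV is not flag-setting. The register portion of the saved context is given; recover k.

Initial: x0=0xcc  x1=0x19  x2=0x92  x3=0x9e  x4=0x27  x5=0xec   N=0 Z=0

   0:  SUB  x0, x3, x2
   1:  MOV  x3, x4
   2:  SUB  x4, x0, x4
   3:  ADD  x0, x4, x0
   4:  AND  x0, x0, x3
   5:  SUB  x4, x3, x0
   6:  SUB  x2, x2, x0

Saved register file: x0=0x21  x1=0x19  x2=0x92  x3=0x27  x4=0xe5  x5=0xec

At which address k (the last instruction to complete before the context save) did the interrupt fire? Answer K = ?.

K = 4

after  0: x0=0x0c x1=0x19 x2=0x92 x3=0x9e x4=0x27 x5=0xec  N=0 Z=0
after  1: x0=0x0c x1=0x19 x2=0x92 x3=0x27 x4=0x27 x5=0xec  N=0 Z=0
after  2: x0=0x0c x1=0x19 x2=0x92 x3=0x27 x4=0xe5 x5=0xec  N=1 Z=0
after  3: x0=0xf1 x1=0x19 x2=0x92 x3=0x27 x4=0xe5 x5=0xec  N=1 Z=0
after  4: x0=0x21 x1=0x19 x2=0x92 x3=0x27 x4=0xe5 x5=0xec  N=0 Z=0
-- IRQ taken; context saved, return-PC = 5 --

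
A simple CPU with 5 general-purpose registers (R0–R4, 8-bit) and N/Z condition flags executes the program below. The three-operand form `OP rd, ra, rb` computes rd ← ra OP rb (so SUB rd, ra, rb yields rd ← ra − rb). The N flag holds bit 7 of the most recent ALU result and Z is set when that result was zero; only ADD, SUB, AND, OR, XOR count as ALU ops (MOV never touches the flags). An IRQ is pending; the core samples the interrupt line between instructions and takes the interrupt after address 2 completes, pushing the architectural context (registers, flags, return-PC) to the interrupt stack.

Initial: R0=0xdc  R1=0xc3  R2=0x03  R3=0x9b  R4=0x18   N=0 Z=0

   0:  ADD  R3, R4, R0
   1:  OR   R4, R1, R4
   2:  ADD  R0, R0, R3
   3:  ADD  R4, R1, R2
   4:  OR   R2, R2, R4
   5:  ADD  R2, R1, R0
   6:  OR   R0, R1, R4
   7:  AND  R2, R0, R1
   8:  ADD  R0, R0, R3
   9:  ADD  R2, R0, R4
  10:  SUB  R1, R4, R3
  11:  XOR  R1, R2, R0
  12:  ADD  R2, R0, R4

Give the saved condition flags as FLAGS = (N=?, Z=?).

after  0: R0=0xdc R1=0xc3 R2=0x03 R3=0xf4 R4=0x18  N=1 Z=0
after  1: R0=0xdc R1=0xc3 R2=0x03 R3=0xf4 R4=0xdb  N=1 Z=0
after  2: R0=0xd0 R1=0xc3 R2=0x03 R3=0xf4 R4=0xdb  N=1 Z=0
-- IRQ taken; context saved, return-PC = 3 --

FLAGS = (N=1, Z=0)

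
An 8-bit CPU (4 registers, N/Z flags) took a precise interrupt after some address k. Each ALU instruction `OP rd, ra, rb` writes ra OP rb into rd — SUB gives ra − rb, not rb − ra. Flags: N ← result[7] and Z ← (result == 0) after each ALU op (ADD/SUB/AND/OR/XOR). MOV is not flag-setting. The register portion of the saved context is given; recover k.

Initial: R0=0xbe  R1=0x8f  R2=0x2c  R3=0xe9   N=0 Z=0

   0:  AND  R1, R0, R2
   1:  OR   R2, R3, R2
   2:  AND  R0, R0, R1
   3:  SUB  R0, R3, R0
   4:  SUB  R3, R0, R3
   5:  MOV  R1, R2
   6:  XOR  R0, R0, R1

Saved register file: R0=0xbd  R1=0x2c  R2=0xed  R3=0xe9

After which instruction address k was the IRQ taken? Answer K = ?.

after  0: R0=0xbe R1=0x2c R2=0x2c R3=0xe9  N=0 Z=0
after  1: R0=0xbe R1=0x2c R2=0xed R3=0xe9  N=1 Z=0
after  2: R0=0x2c R1=0x2c R2=0xed R3=0xe9  N=0 Z=0
after  3: R0=0xbd R1=0x2c R2=0xed R3=0xe9  N=1 Z=0
-- IRQ taken; context saved, return-PC = 4 --

K = 3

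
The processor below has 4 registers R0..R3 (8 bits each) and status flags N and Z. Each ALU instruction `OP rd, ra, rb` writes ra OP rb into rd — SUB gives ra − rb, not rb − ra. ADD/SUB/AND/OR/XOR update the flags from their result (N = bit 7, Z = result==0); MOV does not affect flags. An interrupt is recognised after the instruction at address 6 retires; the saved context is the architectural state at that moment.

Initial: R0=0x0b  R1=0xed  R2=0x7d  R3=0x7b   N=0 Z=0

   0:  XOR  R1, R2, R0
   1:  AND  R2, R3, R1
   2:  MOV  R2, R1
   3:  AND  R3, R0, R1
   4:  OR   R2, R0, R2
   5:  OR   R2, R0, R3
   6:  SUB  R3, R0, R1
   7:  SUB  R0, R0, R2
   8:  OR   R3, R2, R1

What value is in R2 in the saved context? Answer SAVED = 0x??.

SAVED = 0x0b

after  0: R0=0x0b R1=0x76 R2=0x7d R3=0x7b  N=0 Z=0
after  1: R0=0x0b R1=0x76 R2=0x72 R3=0x7b  N=0 Z=0
after  2: R0=0x0b R1=0x76 R2=0x76 R3=0x7b  N=0 Z=0
after  3: R0=0x0b R1=0x76 R2=0x76 R3=0x02  N=0 Z=0
after  4: R0=0x0b R1=0x76 R2=0x7f R3=0x02  N=0 Z=0
after  5: R0=0x0b R1=0x76 R2=0x0b R3=0x02  N=0 Z=0
after  6: R0=0x0b R1=0x76 R2=0x0b R3=0x95  N=1 Z=0
-- IRQ taken; context saved, return-PC = 7 --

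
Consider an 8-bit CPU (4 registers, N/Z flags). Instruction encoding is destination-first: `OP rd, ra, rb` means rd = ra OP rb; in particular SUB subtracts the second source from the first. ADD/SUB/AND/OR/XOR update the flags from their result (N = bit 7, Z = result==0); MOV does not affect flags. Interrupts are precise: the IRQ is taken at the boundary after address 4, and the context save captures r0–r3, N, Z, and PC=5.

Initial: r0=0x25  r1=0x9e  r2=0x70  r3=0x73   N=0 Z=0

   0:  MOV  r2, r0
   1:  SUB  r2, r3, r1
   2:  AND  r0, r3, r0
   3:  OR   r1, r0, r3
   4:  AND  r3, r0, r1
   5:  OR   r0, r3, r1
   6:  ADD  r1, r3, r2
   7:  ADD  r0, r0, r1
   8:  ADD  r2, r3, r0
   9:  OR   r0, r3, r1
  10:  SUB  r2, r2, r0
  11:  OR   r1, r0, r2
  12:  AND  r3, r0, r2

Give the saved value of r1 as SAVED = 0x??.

after  0: r0=0x25 r1=0x9e r2=0x25 r3=0x73  N=0 Z=0
after  1: r0=0x25 r1=0x9e r2=0xd5 r3=0x73  N=1 Z=0
after  2: r0=0x21 r1=0x9e r2=0xd5 r3=0x73  N=0 Z=0
after  3: r0=0x21 r1=0x73 r2=0xd5 r3=0x73  N=0 Z=0
after  4: r0=0x21 r1=0x73 r2=0xd5 r3=0x21  N=0 Z=0
-- IRQ taken; context saved, return-PC = 5 --

SAVED = 0x73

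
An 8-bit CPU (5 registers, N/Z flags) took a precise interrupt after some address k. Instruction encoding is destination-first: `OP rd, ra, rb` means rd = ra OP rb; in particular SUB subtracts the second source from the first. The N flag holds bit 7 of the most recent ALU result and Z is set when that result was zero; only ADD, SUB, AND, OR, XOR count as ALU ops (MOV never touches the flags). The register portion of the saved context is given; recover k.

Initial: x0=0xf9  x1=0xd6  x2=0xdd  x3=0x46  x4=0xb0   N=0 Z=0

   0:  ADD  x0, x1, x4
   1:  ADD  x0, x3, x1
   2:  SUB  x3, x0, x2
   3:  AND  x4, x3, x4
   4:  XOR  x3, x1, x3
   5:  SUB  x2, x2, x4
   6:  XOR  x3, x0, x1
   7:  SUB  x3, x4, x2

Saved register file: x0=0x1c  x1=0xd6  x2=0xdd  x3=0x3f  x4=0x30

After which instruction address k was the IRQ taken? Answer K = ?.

K = 3

after  0: x0=0x86 x1=0xd6 x2=0xdd x3=0x46 x4=0xb0  N=1 Z=0
after  1: x0=0x1c x1=0xd6 x2=0xdd x3=0x46 x4=0xb0  N=0 Z=0
after  2: x0=0x1c x1=0xd6 x2=0xdd x3=0x3f x4=0xb0  N=0 Z=0
after  3: x0=0x1c x1=0xd6 x2=0xdd x3=0x3f x4=0x30  N=0 Z=0
-- IRQ taken; context saved, return-PC = 4 --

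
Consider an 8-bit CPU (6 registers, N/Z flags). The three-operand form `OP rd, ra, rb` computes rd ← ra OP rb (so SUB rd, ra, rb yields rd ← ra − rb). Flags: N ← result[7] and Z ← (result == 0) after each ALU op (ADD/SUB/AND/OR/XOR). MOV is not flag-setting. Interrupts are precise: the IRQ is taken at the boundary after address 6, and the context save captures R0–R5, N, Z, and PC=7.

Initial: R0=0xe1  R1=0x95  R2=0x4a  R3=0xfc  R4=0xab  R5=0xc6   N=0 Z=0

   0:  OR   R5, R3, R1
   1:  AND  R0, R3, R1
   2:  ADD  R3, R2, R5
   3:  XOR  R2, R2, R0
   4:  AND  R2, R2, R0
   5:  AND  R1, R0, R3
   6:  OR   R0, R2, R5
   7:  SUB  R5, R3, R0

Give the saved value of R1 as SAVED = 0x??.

SAVED = 0x04

after  0: R0=0xe1 R1=0x95 R2=0x4a R3=0xfc R4=0xab R5=0xfd  N=1 Z=0
after  1: R0=0x94 R1=0x95 R2=0x4a R3=0xfc R4=0xab R5=0xfd  N=1 Z=0
after  2: R0=0x94 R1=0x95 R2=0x4a R3=0x47 R4=0xab R5=0xfd  N=0 Z=0
after  3: R0=0x94 R1=0x95 R2=0xde R3=0x47 R4=0xab R5=0xfd  N=1 Z=0
after  4: R0=0x94 R1=0x95 R2=0x94 R3=0x47 R4=0xab R5=0xfd  N=1 Z=0
after  5: R0=0x94 R1=0x04 R2=0x94 R3=0x47 R4=0xab R5=0xfd  N=0 Z=0
after  6: R0=0xfd R1=0x04 R2=0x94 R3=0x47 R4=0xab R5=0xfd  N=1 Z=0
-- IRQ taken; context saved, return-PC = 7 --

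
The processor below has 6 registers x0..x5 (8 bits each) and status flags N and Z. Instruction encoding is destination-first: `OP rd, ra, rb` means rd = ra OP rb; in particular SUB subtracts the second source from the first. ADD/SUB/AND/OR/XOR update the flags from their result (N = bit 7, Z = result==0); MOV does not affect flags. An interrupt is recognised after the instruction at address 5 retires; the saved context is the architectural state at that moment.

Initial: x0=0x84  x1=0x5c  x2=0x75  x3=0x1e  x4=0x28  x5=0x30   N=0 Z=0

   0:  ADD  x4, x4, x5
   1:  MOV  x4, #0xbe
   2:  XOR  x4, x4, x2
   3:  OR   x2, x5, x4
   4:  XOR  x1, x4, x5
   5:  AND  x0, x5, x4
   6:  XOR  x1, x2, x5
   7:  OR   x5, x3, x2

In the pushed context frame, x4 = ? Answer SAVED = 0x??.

SAVED = 0xcb

after  0: x0=0x84 x1=0x5c x2=0x75 x3=0x1e x4=0x58 x5=0x30  N=0 Z=0
after  1: x0=0x84 x1=0x5c x2=0x75 x3=0x1e x4=0xbe x5=0x30  N=0 Z=0
after  2: x0=0x84 x1=0x5c x2=0x75 x3=0x1e x4=0xcb x5=0x30  N=1 Z=0
after  3: x0=0x84 x1=0x5c x2=0xfb x3=0x1e x4=0xcb x5=0x30  N=1 Z=0
after  4: x0=0x84 x1=0xfb x2=0xfb x3=0x1e x4=0xcb x5=0x30  N=1 Z=0
after  5: x0=0x00 x1=0xfb x2=0xfb x3=0x1e x4=0xcb x5=0x30  N=0 Z=1
-- IRQ taken; context saved, return-PC = 6 --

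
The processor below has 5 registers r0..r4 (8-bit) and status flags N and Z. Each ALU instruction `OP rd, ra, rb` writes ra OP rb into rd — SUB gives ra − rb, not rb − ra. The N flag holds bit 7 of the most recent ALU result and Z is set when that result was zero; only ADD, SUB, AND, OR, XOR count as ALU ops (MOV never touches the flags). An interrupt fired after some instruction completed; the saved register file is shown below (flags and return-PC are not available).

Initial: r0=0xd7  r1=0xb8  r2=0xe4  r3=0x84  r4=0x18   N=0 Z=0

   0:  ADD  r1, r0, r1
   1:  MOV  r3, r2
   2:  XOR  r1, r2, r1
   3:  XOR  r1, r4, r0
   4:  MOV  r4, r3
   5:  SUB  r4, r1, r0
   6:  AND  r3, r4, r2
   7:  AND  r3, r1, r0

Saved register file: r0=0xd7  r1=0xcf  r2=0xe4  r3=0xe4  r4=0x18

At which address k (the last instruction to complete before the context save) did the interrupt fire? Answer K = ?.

after  0: r0=0xd7 r1=0x8f r2=0xe4 r3=0x84 r4=0x18  N=1 Z=0
after  1: r0=0xd7 r1=0x8f r2=0xe4 r3=0xe4 r4=0x18  N=1 Z=0
after  2: r0=0xd7 r1=0x6b r2=0xe4 r3=0xe4 r4=0x18  N=0 Z=0
after  3: r0=0xd7 r1=0xcf r2=0xe4 r3=0xe4 r4=0x18  N=1 Z=0
-- IRQ taken; context saved, return-PC = 4 --

K = 3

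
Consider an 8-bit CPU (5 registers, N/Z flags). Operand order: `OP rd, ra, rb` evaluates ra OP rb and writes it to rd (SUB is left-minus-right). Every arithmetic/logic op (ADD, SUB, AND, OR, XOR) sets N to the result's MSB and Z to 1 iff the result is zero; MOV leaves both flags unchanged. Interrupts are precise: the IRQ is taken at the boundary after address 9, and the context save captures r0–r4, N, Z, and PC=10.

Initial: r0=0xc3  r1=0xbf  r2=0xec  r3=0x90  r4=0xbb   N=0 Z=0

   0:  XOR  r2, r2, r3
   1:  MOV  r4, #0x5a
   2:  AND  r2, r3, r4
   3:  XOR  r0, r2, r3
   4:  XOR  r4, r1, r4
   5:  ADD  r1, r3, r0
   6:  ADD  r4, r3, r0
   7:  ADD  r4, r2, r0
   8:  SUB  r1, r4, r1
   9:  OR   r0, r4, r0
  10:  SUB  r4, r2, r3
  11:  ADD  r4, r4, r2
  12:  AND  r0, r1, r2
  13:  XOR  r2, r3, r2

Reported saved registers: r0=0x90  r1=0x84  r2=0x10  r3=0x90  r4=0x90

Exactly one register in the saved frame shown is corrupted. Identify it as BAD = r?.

after  0: r0=0xc3 r1=0xbf r2=0x7c r3=0x90 r4=0xbb  N=0 Z=0
after  1: r0=0xc3 r1=0xbf r2=0x7c r3=0x90 r4=0x5a  N=0 Z=0
after  2: r0=0xc3 r1=0xbf r2=0x10 r3=0x90 r4=0x5a  N=0 Z=0
after  3: r0=0x80 r1=0xbf r2=0x10 r3=0x90 r4=0x5a  N=1 Z=0
after  4: r0=0x80 r1=0xbf r2=0x10 r3=0x90 r4=0xe5  N=1 Z=0
after  5: r0=0x80 r1=0x10 r2=0x10 r3=0x90 r4=0xe5  N=0 Z=0
after  6: r0=0x80 r1=0x10 r2=0x10 r3=0x90 r4=0x10  N=0 Z=0
after  7: r0=0x80 r1=0x10 r2=0x10 r3=0x90 r4=0x90  N=1 Z=0
after  8: r0=0x80 r1=0x80 r2=0x10 r3=0x90 r4=0x90  N=1 Z=0
after  9: r0=0x90 r1=0x80 r2=0x10 r3=0x90 r4=0x90  N=1 Z=0
-- IRQ taken; context saved, return-PC = 10 --
mismatch: r1: reported 0x84 vs actual 0x80

BAD = r1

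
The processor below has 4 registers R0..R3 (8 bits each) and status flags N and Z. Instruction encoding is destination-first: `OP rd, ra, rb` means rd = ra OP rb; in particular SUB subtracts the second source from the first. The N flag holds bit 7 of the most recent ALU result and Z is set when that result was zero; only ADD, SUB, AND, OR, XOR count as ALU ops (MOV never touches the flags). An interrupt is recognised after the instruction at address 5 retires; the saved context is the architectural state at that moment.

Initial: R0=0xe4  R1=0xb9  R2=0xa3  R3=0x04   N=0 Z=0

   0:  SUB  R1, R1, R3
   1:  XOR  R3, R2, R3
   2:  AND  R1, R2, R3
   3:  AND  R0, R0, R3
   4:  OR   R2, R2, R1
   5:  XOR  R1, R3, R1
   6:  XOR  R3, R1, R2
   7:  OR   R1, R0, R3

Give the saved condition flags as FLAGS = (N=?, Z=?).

after  0: R0=0xe4 R1=0xb5 R2=0xa3 R3=0x04  N=1 Z=0
after  1: R0=0xe4 R1=0xb5 R2=0xa3 R3=0xa7  N=1 Z=0
after  2: R0=0xe4 R1=0xa3 R2=0xa3 R3=0xa7  N=1 Z=0
after  3: R0=0xa4 R1=0xa3 R2=0xa3 R3=0xa7  N=1 Z=0
after  4: R0=0xa4 R1=0xa3 R2=0xa3 R3=0xa7  N=1 Z=0
after  5: R0=0xa4 R1=0x04 R2=0xa3 R3=0xa7  N=0 Z=0
-- IRQ taken; context saved, return-PC = 6 --

FLAGS = (N=0, Z=0)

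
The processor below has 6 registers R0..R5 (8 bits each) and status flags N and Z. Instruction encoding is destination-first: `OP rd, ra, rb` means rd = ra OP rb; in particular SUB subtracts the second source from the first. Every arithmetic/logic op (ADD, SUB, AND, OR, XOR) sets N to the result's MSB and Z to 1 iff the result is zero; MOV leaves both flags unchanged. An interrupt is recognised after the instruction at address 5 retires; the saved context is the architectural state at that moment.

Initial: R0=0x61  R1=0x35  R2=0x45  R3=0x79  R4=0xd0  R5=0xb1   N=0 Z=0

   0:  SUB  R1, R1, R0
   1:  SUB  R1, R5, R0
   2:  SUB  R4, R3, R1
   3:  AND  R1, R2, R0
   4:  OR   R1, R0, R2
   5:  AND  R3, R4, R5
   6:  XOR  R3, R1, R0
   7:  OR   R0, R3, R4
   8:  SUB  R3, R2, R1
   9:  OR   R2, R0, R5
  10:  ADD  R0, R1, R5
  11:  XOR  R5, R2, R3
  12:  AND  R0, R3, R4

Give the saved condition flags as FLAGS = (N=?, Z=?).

after  0: R0=0x61 R1=0xd4 R2=0x45 R3=0x79 R4=0xd0 R5=0xb1  N=1 Z=0
after  1: R0=0x61 R1=0x50 R2=0x45 R3=0x79 R4=0xd0 R5=0xb1  N=0 Z=0
after  2: R0=0x61 R1=0x50 R2=0x45 R3=0x79 R4=0x29 R5=0xb1  N=0 Z=0
after  3: R0=0x61 R1=0x41 R2=0x45 R3=0x79 R4=0x29 R5=0xb1  N=0 Z=0
after  4: R0=0x61 R1=0x65 R2=0x45 R3=0x79 R4=0x29 R5=0xb1  N=0 Z=0
after  5: R0=0x61 R1=0x65 R2=0x45 R3=0x21 R4=0x29 R5=0xb1  N=0 Z=0
-- IRQ taken; context saved, return-PC = 6 --

FLAGS = (N=0, Z=0)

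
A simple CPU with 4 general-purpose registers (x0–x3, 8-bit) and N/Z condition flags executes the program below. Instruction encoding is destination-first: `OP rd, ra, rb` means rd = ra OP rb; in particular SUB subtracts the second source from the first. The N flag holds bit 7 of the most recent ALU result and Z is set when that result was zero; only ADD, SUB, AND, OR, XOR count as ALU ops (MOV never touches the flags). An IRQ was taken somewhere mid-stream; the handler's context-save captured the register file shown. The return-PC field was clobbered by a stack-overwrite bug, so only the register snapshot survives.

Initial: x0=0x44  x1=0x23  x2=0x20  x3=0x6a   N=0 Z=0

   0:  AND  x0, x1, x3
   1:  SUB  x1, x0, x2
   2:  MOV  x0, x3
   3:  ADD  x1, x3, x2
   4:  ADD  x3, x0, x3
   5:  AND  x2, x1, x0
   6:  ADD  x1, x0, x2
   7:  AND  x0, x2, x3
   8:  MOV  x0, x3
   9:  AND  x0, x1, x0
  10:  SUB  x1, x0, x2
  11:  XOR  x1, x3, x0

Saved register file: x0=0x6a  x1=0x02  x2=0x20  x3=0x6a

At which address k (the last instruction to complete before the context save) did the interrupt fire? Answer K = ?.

after  0: x0=0x22 x1=0x23 x2=0x20 x3=0x6a  N=0 Z=0
after  1: x0=0x22 x1=0x02 x2=0x20 x3=0x6a  N=0 Z=0
after  2: x0=0x6a x1=0x02 x2=0x20 x3=0x6a  N=0 Z=0
-- IRQ taken; context saved, return-PC = 3 --

K = 2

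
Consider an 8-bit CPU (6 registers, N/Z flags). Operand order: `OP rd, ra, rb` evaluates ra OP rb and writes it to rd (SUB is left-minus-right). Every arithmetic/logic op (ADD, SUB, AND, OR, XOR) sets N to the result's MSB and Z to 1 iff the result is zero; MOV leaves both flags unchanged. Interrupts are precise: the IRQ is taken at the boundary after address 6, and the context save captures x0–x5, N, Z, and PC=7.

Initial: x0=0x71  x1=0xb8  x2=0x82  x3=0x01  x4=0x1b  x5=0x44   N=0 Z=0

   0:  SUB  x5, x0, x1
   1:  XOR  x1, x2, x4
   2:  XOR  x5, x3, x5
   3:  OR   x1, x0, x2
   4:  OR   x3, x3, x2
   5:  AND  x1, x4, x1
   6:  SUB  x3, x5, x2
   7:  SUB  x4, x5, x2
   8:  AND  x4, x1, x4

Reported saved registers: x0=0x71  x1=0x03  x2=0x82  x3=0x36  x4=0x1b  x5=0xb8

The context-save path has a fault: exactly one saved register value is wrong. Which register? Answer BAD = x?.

BAD = x1

after  0: x0=0x71 x1=0xb8 x2=0x82 x3=0x01 x4=0x1b x5=0xb9  N=1 Z=0
after  1: x0=0x71 x1=0x99 x2=0x82 x3=0x01 x4=0x1b x5=0xb9  N=1 Z=0
after  2: x0=0x71 x1=0x99 x2=0x82 x3=0x01 x4=0x1b x5=0xb8  N=1 Z=0
after  3: x0=0x71 x1=0xf3 x2=0x82 x3=0x01 x4=0x1b x5=0xb8  N=1 Z=0
after  4: x0=0x71 x1=0xf3 x2=0x82 x3=0x83 x4=0x1b x5=0xb8  N=1 Z=0
after  5: x0=0x71 x1=0x13 x2=0x82 x3=0x83 x4=0x1b x5=0xb8  N=0 Z=0
after  6: x0=0x71 x1=0x13 x2=0x82 x3=0x36 x4=0x1b x5=0xb8  N=0 Z=0
-- IRQ taken; context saved, return-PC = 7 --
mismatch: x1: reported 0x03 vs actual 0x13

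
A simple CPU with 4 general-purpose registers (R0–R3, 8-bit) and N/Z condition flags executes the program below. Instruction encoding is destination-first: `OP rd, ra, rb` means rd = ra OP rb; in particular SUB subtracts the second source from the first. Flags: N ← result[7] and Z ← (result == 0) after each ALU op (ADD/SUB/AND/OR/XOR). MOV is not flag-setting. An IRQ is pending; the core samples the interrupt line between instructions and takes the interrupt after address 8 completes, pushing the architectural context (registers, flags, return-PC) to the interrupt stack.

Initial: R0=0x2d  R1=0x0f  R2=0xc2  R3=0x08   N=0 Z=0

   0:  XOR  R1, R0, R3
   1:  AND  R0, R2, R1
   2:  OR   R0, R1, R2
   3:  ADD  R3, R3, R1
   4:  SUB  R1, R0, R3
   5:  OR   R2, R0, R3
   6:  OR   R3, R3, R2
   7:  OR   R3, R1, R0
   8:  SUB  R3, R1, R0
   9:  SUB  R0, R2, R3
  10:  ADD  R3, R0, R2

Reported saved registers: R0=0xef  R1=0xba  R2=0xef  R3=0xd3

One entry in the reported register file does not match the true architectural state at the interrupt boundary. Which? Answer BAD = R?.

BAD = R0

after  0: R0=0x2d R1=0x25 R2=0xc2 R3=0x08  N=0 Z=0
after  1: R0=0x00 R1=0x25 R2=0xc2 R3=0x08  N=0 Z=1
after  2: R0=0xe7 R1=0x25 R2=0xc2 R3=0x08  N=1 Z=0
after  3: R0=0xe7 R1=0x25 R2=0xc2 R3=0x2d  N=0 Z=0
after  4: R0=0xe7 R1=0xba R2=0xc2 R3=0x2d  N=1 Z=0
after  5: R0=0xe7 R1=0xba R2=0xef R3=0x2d  N=1 Z=0
after  6: R0=0xe7 R1=0xba R2=0xef R3=0xef  N=1 Z=0
after  7: R0=0xe7 R1=0xba R2=0xef R3=0xff  N=1 Z=0
after  8: R0=0xe7 R1=0xba R2=0xef R3=0xd3  N=1 Z=0
-- IRQ taken; context saved, return-PC = 9 --
mismatch: R0: reported 0xef vs actual 0xe7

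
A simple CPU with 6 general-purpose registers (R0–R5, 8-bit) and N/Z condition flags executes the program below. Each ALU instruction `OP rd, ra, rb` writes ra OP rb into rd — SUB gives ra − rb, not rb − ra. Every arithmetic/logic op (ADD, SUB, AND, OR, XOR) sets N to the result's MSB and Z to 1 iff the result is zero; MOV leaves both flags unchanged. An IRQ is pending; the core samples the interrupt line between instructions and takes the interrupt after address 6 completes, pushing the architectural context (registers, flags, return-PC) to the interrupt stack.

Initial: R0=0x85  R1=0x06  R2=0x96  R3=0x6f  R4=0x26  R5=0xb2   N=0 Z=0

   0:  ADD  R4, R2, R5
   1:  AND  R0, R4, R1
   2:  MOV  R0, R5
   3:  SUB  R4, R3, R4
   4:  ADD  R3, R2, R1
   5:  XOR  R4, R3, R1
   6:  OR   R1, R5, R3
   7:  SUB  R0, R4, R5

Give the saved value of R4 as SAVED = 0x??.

after  0: R0=0x85 R1=0x06 R2=0x96 R3=0x6f R4=0x48 R5=0xb2  N=0 Z=0
after  1: R0=0x00 R1=0x06 R2=0x96 R3=0x6f R4=0x48 R5=0xb2  N=0 Z=1
after  2: R0=0xb2 R1=0x06 R2=0x96 R3=0x6f R4=0x48 R5=0xb2  N=0 Z=1
after  3: R0=0xb2 R1=0x06 R2=0x96 R3=0x6f R4=0x27 R5=0xb2  N=0 Z=0
after  4: R0=0xb2 R1=0x06 R2=0x96 R3=0x9c R4=0x27 R5=0xb2  N=1 Z=0
after  5: R0=0xb2 R1=0x06 R2=0x96 R3=0x9c R4=0x9a R5=0xb2  N=1 Z=0
after  6: R0=0xb2 R1=0xbe R2=0x96 R3=0x9c R4=0x9a R5=0xb2  N=1 Z=0
-- IRQ taken; context saved, return-PC = 7 --

SAVED = 0x9a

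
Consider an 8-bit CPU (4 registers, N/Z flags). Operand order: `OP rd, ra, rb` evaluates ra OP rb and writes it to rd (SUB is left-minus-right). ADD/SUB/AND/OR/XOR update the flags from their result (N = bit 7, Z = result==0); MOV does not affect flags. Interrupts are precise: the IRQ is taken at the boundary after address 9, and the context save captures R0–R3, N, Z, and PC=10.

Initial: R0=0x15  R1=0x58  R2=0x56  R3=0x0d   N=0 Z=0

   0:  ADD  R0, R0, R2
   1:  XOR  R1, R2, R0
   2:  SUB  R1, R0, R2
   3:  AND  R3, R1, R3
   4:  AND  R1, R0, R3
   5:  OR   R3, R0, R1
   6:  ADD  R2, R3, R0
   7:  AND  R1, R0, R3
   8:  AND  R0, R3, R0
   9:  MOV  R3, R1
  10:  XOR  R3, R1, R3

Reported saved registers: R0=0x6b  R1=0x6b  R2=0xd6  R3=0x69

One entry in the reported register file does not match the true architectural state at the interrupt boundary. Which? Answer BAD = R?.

after  0: R0=0x6b R1=0x58 R2=0x56 R3=0x0d  N=0 Z=0
after  1: R0=0x6b R1=0x3d R2=0x56 R3=0x0d  N=0 Z=0
after  2: R0=0x6b R1=0x15 R2=0x56 R3=0x0d  N=0 Z=0
after  3: R0=0x6b R1=0x15 R2=0x56 R3=0x05  N=0 Z=0
after  4: R0=0x6b R1=0x01 R2=0x56 R3=0x05  N=0 Z=0
after  5: R0=0x6b R1=0x01 R2=0x56 R3=0x6b  N=0 Z=0
after  6: R0=0x6b R1=0x01 R2=0xd6 R3=0x6b  N=1 Z=0
after  7: R0=0x6b R1=0x6b R2=0xd6 R3=0x6b  N=0 Z=0
after  8: R0=0x6b R1=0x6b R2=0xd6 R3=0x6b  N=0 Z=0
after  9: R0=0x6b R1=0x6b R2=0xd6 R3=0x6b  N=0 Z=0
-- IRQ taken; context saved, return-PC = 10 --
mismatch: R3: reported 0x69 vs actual 0x6b

BAD = R3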